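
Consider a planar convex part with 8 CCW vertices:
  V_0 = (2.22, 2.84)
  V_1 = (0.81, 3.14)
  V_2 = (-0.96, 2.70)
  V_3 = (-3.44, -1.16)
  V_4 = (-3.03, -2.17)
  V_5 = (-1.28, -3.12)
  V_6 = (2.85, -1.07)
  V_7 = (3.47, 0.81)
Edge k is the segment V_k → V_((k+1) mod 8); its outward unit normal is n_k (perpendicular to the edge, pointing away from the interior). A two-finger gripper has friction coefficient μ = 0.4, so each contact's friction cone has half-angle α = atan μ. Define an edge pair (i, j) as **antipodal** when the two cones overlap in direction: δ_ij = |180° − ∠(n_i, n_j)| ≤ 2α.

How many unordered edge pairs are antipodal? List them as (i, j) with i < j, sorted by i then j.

α = atan 0.4 = 21.80°;  2α = 43.60°
n_0 = (+0.2081, +0.9781)
n_1 = (-0.2412, +0.9705)
n_2 = (-0.8413, +0.5405)
n_3 = (-0.9266, -0.3761)
n_4 = (-0.4771, -0.8789)
n_5 = (+0.4446, -0.8957)
n_6 = (+0.9497, -0.3132)
n_7 = (+0.8515, +0.5243)
  (0,1): δ = 154.03°  ·
  (0,2): δ = 110.71°  ·
  (0,3): δ = 55.89°  ·
  (0,4): δ = 16.48°  ✓
  (0,5): δ = 38.41°  ✓
  (0,6): δ = 83.76°  ·
  (0,7): δ = 133.63°  ·
  (1,2): δ = 136.68°  ·
  (1,3): δ = 81.87°  ·
  (1,4): δ = 42.46°  ✓
  (1,5): δ = 12.44°  ✓
  (1,6): δ = 57.79°  ·
  (1,7): δ = 107.66°  ·
  (2,3): δ = 125.19°  ·
  (2,4): δ = 85.78°  ·
  (2,5): δ = 30.88°  ✓
  (2,6): δ = 14.47°  ✓
  (2,7): δ = 64.34°  ·
  (3,4): δ = 140.59°  ·
  (3,5): δ = 85.70°  ·
  (3,6): δ = 40.35°  ✓
  (3,7): δ = 9.53°  ✓
  (4,5): δ = 125.11°  ·
  (4,6): δ = 79.76°  ·
  (4,7): δ = 29.88°  ✓
  (5,6): δ = 134.65°  ·
  (5,7): δ = 84.78°  ·
  (6,7): δ = 130.12°  ·
antipodal pairs: 9

count = 9; pairs: (0,4), (0,5), (1,4), (1,5), (2,5), (2,6), (3,6), (3,7), (4,7)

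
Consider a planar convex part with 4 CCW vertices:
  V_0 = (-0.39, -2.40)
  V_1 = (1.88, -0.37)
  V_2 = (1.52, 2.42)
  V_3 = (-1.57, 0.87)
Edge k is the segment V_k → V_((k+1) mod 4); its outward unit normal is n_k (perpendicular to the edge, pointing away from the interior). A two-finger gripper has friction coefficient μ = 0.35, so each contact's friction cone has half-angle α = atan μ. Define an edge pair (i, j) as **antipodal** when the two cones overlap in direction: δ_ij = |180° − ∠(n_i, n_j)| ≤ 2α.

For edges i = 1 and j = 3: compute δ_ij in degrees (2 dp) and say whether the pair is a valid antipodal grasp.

α = atan 0.35 = 19.29°;  2α = 38.58°
edge 1: e_1 = (-0.36, +2.79);  n_1 = (+0.9918, +0.1280)
edge 3: e_3 = (+1.18, -3.27);  n_3 = (-0.9406, -0.3394)
∠(n_1, n_3) = 167.51°
δ = |180° − 167.51°| = 12.49°
12.49° ≤ 2α = 38.58°  →  valid

δ = 12.49°, valid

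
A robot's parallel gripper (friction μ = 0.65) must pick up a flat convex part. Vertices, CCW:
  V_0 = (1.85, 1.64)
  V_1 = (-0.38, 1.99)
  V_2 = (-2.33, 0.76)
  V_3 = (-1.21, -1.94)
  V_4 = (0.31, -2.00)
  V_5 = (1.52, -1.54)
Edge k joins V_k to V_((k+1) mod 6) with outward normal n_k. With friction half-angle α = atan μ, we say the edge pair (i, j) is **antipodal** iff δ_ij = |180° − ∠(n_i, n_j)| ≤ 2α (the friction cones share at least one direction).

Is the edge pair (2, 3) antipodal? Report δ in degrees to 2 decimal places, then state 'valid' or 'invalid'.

α = atan 0.65 = 33.02°;  2α = 66.05°
edge 2: e_2 = (+1.12, -2.70);  n_2 = (-0.9237, -0.3832)
edge 3: e_3 = (+1.52, -0.06);  n_3 = (-0.0394, -0.9992)
∠(n_2, n_3) = 65.21°
δ = |180° − 65.21°| = 114.79°
114.79° > 2α = 66.05°  →  invalid

δ = 114.79°, invalid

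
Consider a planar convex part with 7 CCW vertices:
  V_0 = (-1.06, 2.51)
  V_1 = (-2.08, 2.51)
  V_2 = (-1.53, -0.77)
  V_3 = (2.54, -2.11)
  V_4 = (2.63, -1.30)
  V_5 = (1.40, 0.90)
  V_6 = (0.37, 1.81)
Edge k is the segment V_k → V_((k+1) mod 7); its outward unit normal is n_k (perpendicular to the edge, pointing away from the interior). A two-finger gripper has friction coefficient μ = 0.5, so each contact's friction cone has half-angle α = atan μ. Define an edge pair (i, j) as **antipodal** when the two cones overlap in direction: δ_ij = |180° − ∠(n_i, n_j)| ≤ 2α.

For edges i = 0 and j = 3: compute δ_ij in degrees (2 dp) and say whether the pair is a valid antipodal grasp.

α = atan 0.5 = 26.57°;  2α = 53.13°
edge 0: e_0 = (-1.02, +0.00);  n_0 = (+0.0000, +1.0000)
edge 3: e_3 = (+0.09, +0.81);  n_3 = (+0.9939, -0.1104)
∠(n_0, n_3) = 96.34°
δ = |180° − 96.34°| = 83.66°
83.66° > 2α = 53.13°  →  invalid

δ = 83.66°, invalid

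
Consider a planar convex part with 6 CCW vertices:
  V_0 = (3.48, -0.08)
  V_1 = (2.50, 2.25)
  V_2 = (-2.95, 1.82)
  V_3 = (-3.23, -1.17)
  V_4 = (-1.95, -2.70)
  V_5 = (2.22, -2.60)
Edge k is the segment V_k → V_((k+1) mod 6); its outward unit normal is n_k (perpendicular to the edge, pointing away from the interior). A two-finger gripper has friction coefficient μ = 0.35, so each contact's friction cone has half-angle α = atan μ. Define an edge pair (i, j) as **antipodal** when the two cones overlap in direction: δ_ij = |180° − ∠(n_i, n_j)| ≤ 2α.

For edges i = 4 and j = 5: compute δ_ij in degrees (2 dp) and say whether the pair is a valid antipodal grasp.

α = atan 0.35 = 19.29°;  2α = 38.58°
edge 4: e_4 = (+4.17, +0.10);  n_4 = (+0.0240, -0.9997)
edge 5: e_5 = (+1.26, +2.52);  n_5 = (+0.8944, -0.4472)
∠(n_4, n_5) = 62.06°
δ = |180° − 62.06°| = 117.94°
117.94° > 2α = 38.58°  →  invalid

δ = 117.94°, invalid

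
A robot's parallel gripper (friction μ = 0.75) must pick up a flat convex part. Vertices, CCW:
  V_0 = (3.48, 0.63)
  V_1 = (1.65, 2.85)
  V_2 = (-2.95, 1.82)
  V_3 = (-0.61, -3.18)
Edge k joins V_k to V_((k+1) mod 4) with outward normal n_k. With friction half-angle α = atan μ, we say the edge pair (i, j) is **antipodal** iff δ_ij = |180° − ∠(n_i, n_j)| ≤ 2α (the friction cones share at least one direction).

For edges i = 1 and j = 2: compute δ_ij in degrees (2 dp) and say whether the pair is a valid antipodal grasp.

α = atan 0.75 = 36.87°;  2α = 73.74°
edge 1: e_1 = (-4.60, -1.03);  n_1 = (-0.2185, +0.9758)
edge 2: e_2 = (+2.34, -5.00);  n_2 = (-0.9057, -0.4239)
∠(n_1, n_2) = 102.46°
δ = |180° − 102.46°| = 77.54°
77.54° > 2α = 73.74°  →  invalid

δ = 77.54°, invalid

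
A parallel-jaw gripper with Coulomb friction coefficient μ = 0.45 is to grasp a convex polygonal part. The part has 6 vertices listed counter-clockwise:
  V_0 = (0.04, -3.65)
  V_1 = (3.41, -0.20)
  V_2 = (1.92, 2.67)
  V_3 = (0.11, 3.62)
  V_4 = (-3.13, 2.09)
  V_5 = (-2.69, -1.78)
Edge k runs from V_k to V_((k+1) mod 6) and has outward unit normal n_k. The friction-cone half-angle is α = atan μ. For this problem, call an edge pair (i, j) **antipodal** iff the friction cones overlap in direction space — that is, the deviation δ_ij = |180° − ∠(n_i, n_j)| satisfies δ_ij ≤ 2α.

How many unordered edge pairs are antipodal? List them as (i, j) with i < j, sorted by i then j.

α = atan 0.45 = 24.23°;  2α = 48.46°
n_0 = (+0.7154, -0.6988)
n_1 = (+0.8875, +0.4608)
n_2 = (+0.4647, +0.8854)
n_3 = (-0.4270, +0.9042)
n_4 = (-0.9936, -0.1130)
n_5 = (-0.5651, -0.8250)
  (0,1): δ = 108.24°  ·
  (0,2): δ = 73.37°  ·
  (0,3): δ = 20.39°  ✓
  (0,4): δ = 50.81°  ·
  (0,5): δ = 99.92°  ·
  (1,2): δ = 145.13°  ·
  (1,3): δ = 92.16°  ·
  (1,4): δ = 20.95°  ✓
  (1,5): δ = 28.15°  ✓
  (2,3): δ = 127.03°  ·
  (2,4): δ = 55.82°  ·
  (2,5): δ = 6.72°  ✓
  (3,4): δ = 108.79°  ·
  (3,5): δ = 59.69°  ·
  (4,5): δ = 130.90°  ·
antipodal pairs: 4

count = 4; pairs: (0,3), (1,4), (1,5), (2,5)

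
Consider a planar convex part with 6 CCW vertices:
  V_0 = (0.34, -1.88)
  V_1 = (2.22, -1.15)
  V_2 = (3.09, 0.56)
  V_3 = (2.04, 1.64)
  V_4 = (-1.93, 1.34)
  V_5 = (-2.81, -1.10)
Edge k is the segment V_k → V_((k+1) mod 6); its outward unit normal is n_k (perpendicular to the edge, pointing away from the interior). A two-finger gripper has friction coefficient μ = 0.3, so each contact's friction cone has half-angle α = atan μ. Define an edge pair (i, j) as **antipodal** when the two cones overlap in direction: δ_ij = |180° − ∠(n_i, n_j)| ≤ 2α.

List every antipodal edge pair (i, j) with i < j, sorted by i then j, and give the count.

α = atan 0.3 = 16.70°;  2α = 33.40°
n_0 = (+0.3620, -0.9322)
n_1 = (+0.8913, -0.4535)
n_2 = (+0.7170, +0.6971)
n_3 = (-0.0754, +0.9972)
n_4 = (-0.9407, +0.3393)
n_5 = (-0.2404, -0.9707)
  (0,1): δ = 138.19°  ·
  (0,2): δ = 67.03°  ·
  (0,3): δ = 16.90°  ✓
  (0,4): δ = 48.95°  ·
  (0,5): δ = 144.87°  ·
  (1,2): δ = 108.84°  ·
  (1,3): δ = 58.71°  ·
  (1,4): δ = 7.13°  ✓
  (1,5): δ = 103.06°  ·
  (2,3): δ = 129.87°  ·
  (2,4): δ = 64.03°  ·
  (2,5): δ = 31.90°  ✓
  (3,4): δ = 114.15°  ·
  (3,5): δ = 18.23°  ✓
  (4,5): δ = 84.08°  ·
antipodal pairs: 4

count = 4; pairs: (0,3), (1,4), (2,5), (3,5)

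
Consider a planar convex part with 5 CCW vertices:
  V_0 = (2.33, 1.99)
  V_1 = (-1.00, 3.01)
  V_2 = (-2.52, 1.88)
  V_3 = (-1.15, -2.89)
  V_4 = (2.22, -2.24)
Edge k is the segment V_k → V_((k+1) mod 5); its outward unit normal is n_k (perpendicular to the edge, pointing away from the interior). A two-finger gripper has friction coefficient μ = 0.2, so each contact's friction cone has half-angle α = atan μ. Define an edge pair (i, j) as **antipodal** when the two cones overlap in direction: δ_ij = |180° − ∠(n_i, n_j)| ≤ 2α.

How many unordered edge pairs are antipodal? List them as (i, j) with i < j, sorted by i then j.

count = 1; pairs: (2,4)

α = atan 0.2 = 11.31°;  2α = 22.62°
n_0 = (+0.2929, +0.9562)
n_1 = (-0.5966, +0.8025)
n_2 = (-0.9611, -0.2761)
n_3 = (+0.1894, -0.9819)
n_4 = (+0.9997, -0.0260)
  (0,1): δ = 126.34°  ·
  (0,2): δ = 56.95°  ·
  (0,3): δ = 27.95°  ·
  (0,4): δ = 105.54°  ·
  (1,2): δ = 110.60°  ·
  (1,3): δ = 25.71°  ·
  (1,4): δ = 51.88°  ·
  (2,3): δ = 95.11°  ·
  (2,4): δ = 17.51°  ✓
  (3,4): δ = 102.41°  ·
antipodal pairs: 1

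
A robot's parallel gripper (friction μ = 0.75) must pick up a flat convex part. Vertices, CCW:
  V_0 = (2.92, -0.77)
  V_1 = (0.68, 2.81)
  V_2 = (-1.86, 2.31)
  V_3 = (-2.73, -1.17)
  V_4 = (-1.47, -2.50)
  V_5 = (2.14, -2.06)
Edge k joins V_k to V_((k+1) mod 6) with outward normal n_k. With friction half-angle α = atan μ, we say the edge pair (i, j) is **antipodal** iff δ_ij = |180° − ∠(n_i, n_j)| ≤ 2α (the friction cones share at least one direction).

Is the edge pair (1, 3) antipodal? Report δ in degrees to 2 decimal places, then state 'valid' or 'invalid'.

δ = 57.68°, valid

α = atan 0.75 = 36.87°;  2α = 73.74°
edge 1: e_1 = (-2.54, -0.50);  n_1 = (-0.1931, +0.9812)
edge 3: e_3 = (+1.26, -1.33);  n_3 = (-0.7260, -0.6877)
∠(n_1, n_3) = 122.32°
δ = |180° − 122.32°| = 57.68°
57.68° ≤ 2α = 73.74°  →  valid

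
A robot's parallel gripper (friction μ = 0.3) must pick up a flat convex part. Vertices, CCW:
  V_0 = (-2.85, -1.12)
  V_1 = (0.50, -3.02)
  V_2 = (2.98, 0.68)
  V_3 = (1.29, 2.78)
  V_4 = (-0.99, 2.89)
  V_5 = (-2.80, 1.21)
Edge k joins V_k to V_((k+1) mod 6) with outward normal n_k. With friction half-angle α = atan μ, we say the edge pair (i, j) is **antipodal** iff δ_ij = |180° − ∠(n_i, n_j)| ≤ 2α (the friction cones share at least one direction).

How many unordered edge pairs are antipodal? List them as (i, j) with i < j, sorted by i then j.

count = 4; pairs: (0,2), (0,3), (1,4), (1,5)

α = atan 0.3 = 16.70°;  2α = 33.40°
n_0 = (-0.4933, -0.8698)
n_1 = (+0.8307, -0.5568)
n_2 = (+0.7791, +0.6270)
n_3 = (+0.0482, +0.9988)
n_4 = (-0.6803, +0.7329)
n_5 = (-0.9998, +0.0215)
  (0,1): δ = 94.27°  ·
  (0,2): δ = 21.61°  ✓
  (0,3): δ = 26.80°  ✓
  (0,4): δ = 72.43°  ·
  (0,5): δ = 118.33°  ·
  (1,2): δ = 107.34°  ·
  (1,3): δ = 58.93°  ·
  (1,4): δ = 13.30°  ✓
  (1,5): δ = 32.60°  ✓
  (2,3): δ = 131.59°  ·
  (2,4): δ = 85.96°  ·
  (2,5): δ = 40.06°  ·
  (3,4): δ = 134.37°  ·
  (3,5): δ = 88.47°  ·
  (4,5): δ = 134.10°  ·
antipodal pairs: 4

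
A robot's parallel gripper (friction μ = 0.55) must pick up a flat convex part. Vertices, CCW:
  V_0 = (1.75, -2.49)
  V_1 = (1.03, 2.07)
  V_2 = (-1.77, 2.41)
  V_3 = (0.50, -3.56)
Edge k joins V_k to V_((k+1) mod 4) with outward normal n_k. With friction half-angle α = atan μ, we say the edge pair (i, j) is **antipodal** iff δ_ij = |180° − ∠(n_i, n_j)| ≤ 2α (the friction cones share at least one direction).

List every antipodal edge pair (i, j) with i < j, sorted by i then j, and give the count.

α = atan 0.55 = 28.81°;  2α = 57.62°
n_0 = (+0.9878, +0.1560)
n_1 = (+0.1205, +0.9927)
n_2 = (-0.9347, -0.3554)
n_3 = (+0.6503, -0.7597)
  (0,1): δ = 105.90°  ·
  (0,2): δ = 11.85°  ✓
  (0,3): δ = 121.59°  ·
  (1,2): δ = 62.26°  ·
  (1,3): δ = 47.49°  ✓
  (2,3): δ = 70.26°  ·
antipodal pairs: 2

count = 2; pairs: (0,2), (1,3)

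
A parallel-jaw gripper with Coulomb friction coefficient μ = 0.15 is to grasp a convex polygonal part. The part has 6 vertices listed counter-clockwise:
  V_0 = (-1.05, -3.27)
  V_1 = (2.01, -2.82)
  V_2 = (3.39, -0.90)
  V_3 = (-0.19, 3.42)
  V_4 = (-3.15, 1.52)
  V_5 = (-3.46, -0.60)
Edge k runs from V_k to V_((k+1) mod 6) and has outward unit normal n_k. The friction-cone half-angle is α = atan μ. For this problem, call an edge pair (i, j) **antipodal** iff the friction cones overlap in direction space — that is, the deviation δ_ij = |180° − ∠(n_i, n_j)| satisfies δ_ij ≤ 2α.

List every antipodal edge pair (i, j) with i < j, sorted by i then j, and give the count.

count = 1; pairs: (2,5)

α = atan 0.15 = 8.53°;  2α = 17.06°
n_0 = (+0.1455, -0.9894)
n_1 = (+0.8120, -0.5836)
n_2 = (+0.7700, +0.6381)
n_3 = (-0.5402, +0.8415)
n_4 = (-0.9895, +0.1447)
n_5 = (-0.7423, -0.6700)
  (0,1): δ = 134.07°  ·
  (0,2): δ = 58.72°  ·
  (0,3): δ = 24.33°  ·
  (0,4): δ = 73.31°  ·
  (0,5): δ = 123.70°  ·
  (1,2): δ = 104.64°  ·
  (1,3): δ = 21.60°  ·
  (1,4): δ = 27.39°  ·
  (1,5): δ = 77.78°  ·
  (2,3): δ = 96.95°  ·
  (2,4): δ = 47.97°  ·
  (2,5): δ = 2.42°  ✓
  (3,4): δ = 131.02°  ·
  (3,5): δ = 80.63°  ·
  (4,5): δ = 129.61°  ·
antipodal pairs: 1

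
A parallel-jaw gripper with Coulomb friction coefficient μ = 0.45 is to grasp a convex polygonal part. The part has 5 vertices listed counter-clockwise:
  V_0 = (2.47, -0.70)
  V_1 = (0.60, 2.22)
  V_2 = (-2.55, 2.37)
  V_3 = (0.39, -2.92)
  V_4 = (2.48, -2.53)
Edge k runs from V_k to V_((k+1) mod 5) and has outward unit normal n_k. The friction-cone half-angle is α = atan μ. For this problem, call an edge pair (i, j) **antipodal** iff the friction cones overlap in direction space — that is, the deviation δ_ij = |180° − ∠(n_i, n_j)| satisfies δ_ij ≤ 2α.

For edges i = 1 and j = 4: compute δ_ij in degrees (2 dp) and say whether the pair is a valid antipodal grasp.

δ = 93.04°, invalid

α = atan 0.45 = 24.23°;  2α = 48.46°
edge 1: e_1 = (-3.15, +0.15);  n_1 = (+0.0476, +0.9989)
edge 4: e_4 = (-0.01, +1.83);  n_4 = (+1.0000, +0.0055)
∠(n_1, n_4) = 86.96°
δ = |180° − 86.96°| = 93.04°
93.04° > 2α = 48.46°  →  invalid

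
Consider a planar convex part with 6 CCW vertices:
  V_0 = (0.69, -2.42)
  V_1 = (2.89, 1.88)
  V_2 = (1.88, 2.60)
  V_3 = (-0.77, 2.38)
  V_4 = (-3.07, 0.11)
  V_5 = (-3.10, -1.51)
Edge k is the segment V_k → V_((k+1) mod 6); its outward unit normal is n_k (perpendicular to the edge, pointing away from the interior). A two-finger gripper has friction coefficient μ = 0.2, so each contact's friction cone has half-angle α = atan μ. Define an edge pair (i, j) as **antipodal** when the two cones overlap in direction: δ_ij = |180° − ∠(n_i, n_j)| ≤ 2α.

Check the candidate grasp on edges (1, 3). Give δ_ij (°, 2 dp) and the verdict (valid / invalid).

δ = 99.89°, invalid

α = atan 0.2 = 11.31°;  2α = 22.62°
edge 1: e_1 = (-1.01, +0.72);  n_1 = (+0.5805, +0.8143)
edge 3: e_3 = (-2.30, -2.27);  n_3 = (-0.7024, +0.7117)
∠(n_1, n_3) = 80.11°
δ = |180° − 80.11°| = 99.89°
99.89° > 2α = 22.62°  →  invalid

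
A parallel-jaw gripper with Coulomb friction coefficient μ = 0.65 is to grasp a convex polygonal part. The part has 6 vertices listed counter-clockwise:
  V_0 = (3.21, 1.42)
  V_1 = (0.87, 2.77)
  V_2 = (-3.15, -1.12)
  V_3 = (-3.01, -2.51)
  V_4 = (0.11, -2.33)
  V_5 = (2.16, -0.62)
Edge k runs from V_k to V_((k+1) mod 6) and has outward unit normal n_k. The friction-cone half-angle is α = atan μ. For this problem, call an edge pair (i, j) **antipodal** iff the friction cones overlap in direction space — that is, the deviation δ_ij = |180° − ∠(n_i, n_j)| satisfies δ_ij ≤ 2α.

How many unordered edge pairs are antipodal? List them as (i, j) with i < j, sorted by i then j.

α = atan 0.65 = 33.02°;  2α = 66.05°
n_0 = (+0.4997, +0.8662)
n_1 = (-0.6954, +0.7186)
n_2 = (-0.9950, -0.1002)
n_3 = (+0.0576, -0.9983)
n_4 = (+0.6406, -0.7679)
n_5 = (+0.8891, -0.4576)
  (0,1): δ = 105.96°  ·
  (0,2): δ = 54.27°  ✓
  (0,3): δ = 33.28°  ✓
  (0,4): δ = 69.81°  ·
  (0,5): δ = 92.75°  ·
  (1,2): δ = 128.31°  ·
  (1,3): δ = 40.76°  ✓
  (1,4): δ = 4.23°  ✓
  (1,5): δ = 18.71°  ✓
  (2,3): δ = 92.45°  ·
  (2,4): δ = 55.92°  ✓
  (2,5): δ = 32.99°  ✓
  (3,4): δ = 143.47°  ·
  (3,5): δ = 120.54°  ·
  (4,5): δ = 157.07°  ·
antipodal pairs: 7

count = 7; pairs: (0,2), (0,3), (1,3), (1,4), (1,5), (2,4), (2,5)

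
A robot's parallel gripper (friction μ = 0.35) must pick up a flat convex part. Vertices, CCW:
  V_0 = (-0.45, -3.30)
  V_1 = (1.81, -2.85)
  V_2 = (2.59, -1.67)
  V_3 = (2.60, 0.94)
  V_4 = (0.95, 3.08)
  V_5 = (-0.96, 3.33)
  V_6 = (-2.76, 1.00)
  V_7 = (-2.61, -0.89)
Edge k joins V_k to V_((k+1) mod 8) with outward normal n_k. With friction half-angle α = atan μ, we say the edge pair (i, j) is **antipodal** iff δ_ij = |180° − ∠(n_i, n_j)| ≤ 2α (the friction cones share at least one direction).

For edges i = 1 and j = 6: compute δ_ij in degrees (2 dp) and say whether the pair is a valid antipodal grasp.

δ = 38.00°, valid

α = atan 0.35 = 19.29°;  2α = 38.58°
edge 1: e_1 = (+0.78, +1.18);  n_1 = (+0.8342, -0.5514)
edge 6: e_6 = (+0.15, -1.89);  n_6 = (-0.9969, -0.0791)
∠(n_1, n_6) = 142.00°
δ = |180° − 142.00°| = 38.00°
38.00° ≤ 2α = 38.58°  →  valid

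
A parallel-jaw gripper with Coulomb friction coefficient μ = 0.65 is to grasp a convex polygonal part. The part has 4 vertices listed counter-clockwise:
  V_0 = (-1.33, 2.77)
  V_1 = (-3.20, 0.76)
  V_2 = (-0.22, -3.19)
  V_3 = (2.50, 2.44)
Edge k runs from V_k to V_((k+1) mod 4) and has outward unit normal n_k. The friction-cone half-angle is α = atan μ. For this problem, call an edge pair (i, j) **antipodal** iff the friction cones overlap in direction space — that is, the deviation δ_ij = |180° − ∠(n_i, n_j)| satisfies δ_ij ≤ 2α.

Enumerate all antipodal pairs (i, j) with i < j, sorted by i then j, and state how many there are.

α = atan 0.65 = 33.02°;  2α = 66.05°
n_0 = (-0.7321, +0.6811)
n_1 = (-0.7983, -0.6023)
n_2 = (+0.9004, -0.4350)
n_3 = (+0.0858, +0.9963)
  (0,1): δ = 100.03°  ·
  (0,2): δ = 17.15°  ✓
  (0,3): δ = 128.01°  ·
  (1,2): δ = 62.82°  ✓
  (1,3): δ = 48.04°  ✓
  (2,3): δ = 69.14°  ·
antipodal pairs: 3

count = 3; pairs: (0,2), (1,2), (1,3)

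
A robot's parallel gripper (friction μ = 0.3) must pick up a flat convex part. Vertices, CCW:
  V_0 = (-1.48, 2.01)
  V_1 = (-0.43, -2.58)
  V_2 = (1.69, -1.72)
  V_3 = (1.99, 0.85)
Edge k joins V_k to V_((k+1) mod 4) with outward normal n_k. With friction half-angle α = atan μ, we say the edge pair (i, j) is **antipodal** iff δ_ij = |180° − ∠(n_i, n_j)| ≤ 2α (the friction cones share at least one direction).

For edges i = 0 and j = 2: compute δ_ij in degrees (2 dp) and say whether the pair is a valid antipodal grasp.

δ = 19.54°, valid

α = atan 0.3 = 16.70°;  2α = 33.40°
edge 0: e_0 = (+1.05, -4.59);  n_0 = (-0.9748, -0.2230)
edge 2: e_2 = (+0.30, +2.57);  n_2 = (+0.9933, -0.1159)
∠(n_0, n_2) = 160.46°
δ = |180° − 160.46°| = 19.54°
19.54° ≤ 2α = 33.40°  →  valid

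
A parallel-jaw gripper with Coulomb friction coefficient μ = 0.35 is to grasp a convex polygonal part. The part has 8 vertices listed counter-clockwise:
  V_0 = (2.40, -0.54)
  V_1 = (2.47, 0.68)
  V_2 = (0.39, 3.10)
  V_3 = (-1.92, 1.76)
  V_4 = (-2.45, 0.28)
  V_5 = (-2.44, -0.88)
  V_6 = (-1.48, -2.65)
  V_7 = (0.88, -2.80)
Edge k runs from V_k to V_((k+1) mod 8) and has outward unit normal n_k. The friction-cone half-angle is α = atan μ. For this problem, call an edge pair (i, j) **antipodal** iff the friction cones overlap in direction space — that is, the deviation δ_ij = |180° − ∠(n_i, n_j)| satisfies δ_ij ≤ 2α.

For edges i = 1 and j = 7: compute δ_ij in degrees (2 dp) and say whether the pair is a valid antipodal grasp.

δ = 105.40°, invalid

α = atan 0.35 = 19.29°;  2α = 38.58°
edge 1: e_1 = (-2.08, +2.42);  n_1 = (+0.7584, +0.6518)
edge 7: e_7 = (+1.52, +2.26);  n_7 = (+0.8298, -0.5581)
∠(n_1, n_7) = 74.60°
δ = |180° − 74.60°| = 105.40°
105.40° > 2α = 38.58°  →  invalid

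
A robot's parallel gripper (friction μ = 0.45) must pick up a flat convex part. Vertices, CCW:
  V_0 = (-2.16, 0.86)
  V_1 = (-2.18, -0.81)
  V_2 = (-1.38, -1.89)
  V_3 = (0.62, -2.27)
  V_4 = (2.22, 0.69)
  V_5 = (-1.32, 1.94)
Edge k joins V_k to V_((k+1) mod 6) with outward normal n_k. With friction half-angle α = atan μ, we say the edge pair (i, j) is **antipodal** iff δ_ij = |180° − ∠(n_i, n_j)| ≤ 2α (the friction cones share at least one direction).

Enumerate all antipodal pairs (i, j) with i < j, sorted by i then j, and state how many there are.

α = atan 0.45 = 24.23°;  2α = 48.46°
n_0 = (-0.9999, +0.0120)
n_1 = (-0.8036, -0.5952)
n_2 = (-0.1867, -0.9824)
n_3 = (+0.8797, -0.4755)
n_4 = (+0.3330, +0.9429)
n_5 = (-0.7894, +0.6139)
  (0,1): δ = 142.79°  ·
  (0,2): δ = 100.07°  ·
  (0,3): δ = 27.71°  ✓
  (0,4): δ = 71.24°  ·
  (0,5): δ = 142.81°  ·
  (1,2): δ = 137.29°  ·
  (1,3): δ = 64.92°  ·
  (1,4): δ = 34.02°  ✓
  (1,5): δ = 105.60°  ·
  (2,3): δ = 107.64°  ·
  (2,4): δ = 8.69°  ✓
  (2,5): δ = 62.88°  ·
  (3,4): δ = 81.06°  ·
  (3,5): δ = 9.48°  ✓
  (4,5): δ = 108.43°  ·
antipodal pairs: 4

count = 4; pairs: (0,3), (1,4), (2,4), (3,5)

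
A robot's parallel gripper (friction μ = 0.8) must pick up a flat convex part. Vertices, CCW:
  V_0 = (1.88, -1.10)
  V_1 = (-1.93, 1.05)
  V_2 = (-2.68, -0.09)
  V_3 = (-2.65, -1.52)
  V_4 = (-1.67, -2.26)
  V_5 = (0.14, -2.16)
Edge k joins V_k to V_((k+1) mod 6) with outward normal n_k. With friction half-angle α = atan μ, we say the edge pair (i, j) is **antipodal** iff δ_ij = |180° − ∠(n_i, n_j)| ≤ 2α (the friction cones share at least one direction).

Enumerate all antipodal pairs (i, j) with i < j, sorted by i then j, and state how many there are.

α = atan 0.8 = 38.66°;  2α = 77.32°
n_0 = (+0.4915, +0.8709)
n_1 = (-0.8354, +0.5496)
n_2 = (-0.9998, -0.0210)
n_3 = (-0.6026, -0.7980)
n_4 = (+0.0552, -0.9985)
n_5 = (+0.5203, -0.8540)
  (0,1): δ = 93.90°  ·
  (0,2): δ = 59.36°  ✓
  (0,3): δ = 7.62°  ✓
  (0,4): δ = 32.60°  ✓
  (0,5): δ = 60.79°  ✓
  (1,2): δ = 145.46°  ·
  (1,3): δ = 93.72°  ·
  (1,4): δ = 53.50°  ✓
  (1,5): δ = 25.31°  ✓
  (2,3): δ = 128.26°  ·
  (2,4): δ = 88.04°  ·
  (2,5): δ = 59.85°  ✓
  (3,4): δ = 139.78°  ·
  (3,5): δ = 111.59°  ·
  (4,5): δ = 151.81°  ·
antipodal pairs: 7

count = 7; pairs: (0,2), (0,3), (0,4), (0,5), (1,4), (1,5), (2,5)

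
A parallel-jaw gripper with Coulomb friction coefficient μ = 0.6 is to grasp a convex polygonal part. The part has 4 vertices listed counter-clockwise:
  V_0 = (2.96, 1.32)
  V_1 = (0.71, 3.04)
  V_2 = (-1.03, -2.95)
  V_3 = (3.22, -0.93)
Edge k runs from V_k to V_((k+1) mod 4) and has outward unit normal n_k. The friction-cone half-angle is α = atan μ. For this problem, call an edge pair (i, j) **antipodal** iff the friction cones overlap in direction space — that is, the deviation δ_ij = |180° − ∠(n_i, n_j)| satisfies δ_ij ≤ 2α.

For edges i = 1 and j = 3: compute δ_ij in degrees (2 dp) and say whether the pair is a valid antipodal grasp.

δ = 22.79°, valid

α = atan 0.6 = 30.96°;  2α = 61.93°
edge 1: e_1 = (-1.74, -5.99);  n_1 = (-0.9603, +0.2790)
edge 3: e_3 = (-0.26, +2.25);  n_3 = (+0.9934, +0.1148)
∠(n_1, n_3) = 157.21°
δ = |180° − 157.21°| = 22.79°
22.79° ≤ 2α = 61.93°  →  valid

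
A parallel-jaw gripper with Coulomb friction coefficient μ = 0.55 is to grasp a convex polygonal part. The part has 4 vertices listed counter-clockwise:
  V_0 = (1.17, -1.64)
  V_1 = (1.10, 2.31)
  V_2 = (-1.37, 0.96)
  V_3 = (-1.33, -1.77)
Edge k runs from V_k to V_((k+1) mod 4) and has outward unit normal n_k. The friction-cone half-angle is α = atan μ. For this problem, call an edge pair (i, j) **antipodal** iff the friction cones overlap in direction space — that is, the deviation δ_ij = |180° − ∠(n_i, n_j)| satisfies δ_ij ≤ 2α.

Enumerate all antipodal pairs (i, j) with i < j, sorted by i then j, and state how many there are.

count = 2; pairs: (0,2), (1,3)

α = atan 0.55 = 28.81°;  2α = 57.62°
n_0 = (+0.9998, +0.0177)
n_1 = (-0.4796, +0.8775)
n_2 = (-0.9999, -0.0147)
n_3 = (+0.0519, -0.9987)
  (0,1): δ = 62.36°  ·
  (0,2): δ = 0.18°  ✓
  (0,3): δ = 91.96°  ·
  (1,2): δ = 117.82°  ·
  (1,3): δ = 25.68°  ✓
  (2,3): δ = 87.86°  ·
antipodal pairs: 2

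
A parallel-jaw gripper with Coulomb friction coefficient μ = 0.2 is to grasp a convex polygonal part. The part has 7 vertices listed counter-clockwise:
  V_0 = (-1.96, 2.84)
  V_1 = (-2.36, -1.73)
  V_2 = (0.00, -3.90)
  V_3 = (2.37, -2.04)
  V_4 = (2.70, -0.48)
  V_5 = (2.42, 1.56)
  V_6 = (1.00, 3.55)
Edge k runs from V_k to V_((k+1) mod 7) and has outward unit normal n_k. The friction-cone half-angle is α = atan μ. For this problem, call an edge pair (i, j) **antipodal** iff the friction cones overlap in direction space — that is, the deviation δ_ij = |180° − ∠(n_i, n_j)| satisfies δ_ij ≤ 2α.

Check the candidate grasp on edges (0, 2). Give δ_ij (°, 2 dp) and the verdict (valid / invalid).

δ = 46.87°, invalid

α = atan 0.2 = 11.31°;  2α = 22.62°
edge 0: e_0 = (-0.40, -4.57);  n_0 = (-0.9962, +0.0872)
edge 2: e_2 = (+2.37, +1.86);  n_2 = (+0.6174, -0.7867)
∠(n_0, n_2) = 133.13°
δ = |180° − 133.13°| = 46.87°
46.87° > 2α = 22.62°  →  invalid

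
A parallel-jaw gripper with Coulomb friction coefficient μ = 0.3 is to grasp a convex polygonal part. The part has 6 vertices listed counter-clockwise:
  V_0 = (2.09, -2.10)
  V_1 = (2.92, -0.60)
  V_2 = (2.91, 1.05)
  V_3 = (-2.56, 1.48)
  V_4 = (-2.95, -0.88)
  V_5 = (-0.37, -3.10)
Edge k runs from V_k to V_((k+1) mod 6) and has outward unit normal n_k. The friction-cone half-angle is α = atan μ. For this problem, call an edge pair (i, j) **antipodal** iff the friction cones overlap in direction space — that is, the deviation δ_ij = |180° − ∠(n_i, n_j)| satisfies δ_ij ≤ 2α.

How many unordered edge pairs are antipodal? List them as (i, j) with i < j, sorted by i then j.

count = 3; pairs: (0,3), (1,3), (2,5)

α = atan 0.3 = 16.70°;  2α = 33.40°
n_0 = (+0.8750, -0.4842)
n_1 = (+1.0000, +0.0061)
n_2 = (+0.0784, +0.9969)
n_3 = (-0.9866, +0.1630)
n_4 = (-0.6522, -0.7580)
n_5 = (+0.3766, -0.9264)
  (0,1): δ = 150.70°  ·
  (0,2): δ = 65.54°  ·
  (0,3): δ = 19.57°  ✓
  (0,4): δ = 78.25°  ·
  (0,5): δ = 141.08°  ·
  (1,2): δ = 94.84°  ·
  (1,3): δ = 9.73°  ✓
  (1,4): δ = 48.94°  ·
  (1,5): δ = 111.77°  ·
  (2,3): δ = 94.89°  ·
  (2,4): δ = 36.22°  ·
  (2,5): δ = 26.62°  ✓
  (3,4): δ = 121.33°  ·
  (3,5): δ = 58.49°  ·
  (4,5): δ = 117.17°  ·
antipodal pairs: 3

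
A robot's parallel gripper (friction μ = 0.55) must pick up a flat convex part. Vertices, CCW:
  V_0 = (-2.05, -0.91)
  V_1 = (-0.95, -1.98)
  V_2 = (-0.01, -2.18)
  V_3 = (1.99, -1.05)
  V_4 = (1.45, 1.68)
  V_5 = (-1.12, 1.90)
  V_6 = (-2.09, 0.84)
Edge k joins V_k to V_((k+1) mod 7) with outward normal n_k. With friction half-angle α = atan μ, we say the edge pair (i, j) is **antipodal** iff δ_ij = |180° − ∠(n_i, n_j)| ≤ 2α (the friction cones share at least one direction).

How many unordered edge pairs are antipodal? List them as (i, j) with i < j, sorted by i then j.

α = atan 0.55 = 28.81°;  2α = 57.62°
n_0 = (-0.6973, -0.7168)
n_1 = (-0.2081, -0.9781)
n_2 = (+0.4919, -0.8706)
n_3 = (+0.9810, +0.1940)
n_4 = (+0.0853, +0.9964)
n_5 = (-0.7377, +0.6751)
n_6 = (-0.9997, -0.0229)
  (0,1): δ = 147.80°  ·
  (0,2): δ = 106.33°  ·
  (0,3): δ = 34.60°  ✓
  (0,4): δ = 39.32°  ✓
  (0,5): δ = 91.75°  ·
  (0,6): δ = 135.52°  ·
  (1,2): δ = 138.52°  ·
  (1,3): δ = 66.80°  ·
  (1,4): δ = 7.12°  ✓
  (1,5): δ = 59.55°  ·
  (1,6): δ = 103.32°  ·
  (2,3): δ = 108.28°  ·
  (2,4): δ = 34.36°  ✓
  (2,5): δ = 18.07°  ✓
  (2,6): δ = 61.84°  ·
  (3,4): δ = 106.08°  ·
  (3,5): δ = 53.65°  ✓
  (3,6): δ = 9.88°  ✓
  (4,5): δ = 127.57°  ·
  (4,6): δ = 83.80°  ·
  (5,6): δ = 136.23°  ·
antipodal pairs: 7

count = 7; pairs: (0,3), (0,4), (1,4), (2,4), (2,5), (3,5), (3,6)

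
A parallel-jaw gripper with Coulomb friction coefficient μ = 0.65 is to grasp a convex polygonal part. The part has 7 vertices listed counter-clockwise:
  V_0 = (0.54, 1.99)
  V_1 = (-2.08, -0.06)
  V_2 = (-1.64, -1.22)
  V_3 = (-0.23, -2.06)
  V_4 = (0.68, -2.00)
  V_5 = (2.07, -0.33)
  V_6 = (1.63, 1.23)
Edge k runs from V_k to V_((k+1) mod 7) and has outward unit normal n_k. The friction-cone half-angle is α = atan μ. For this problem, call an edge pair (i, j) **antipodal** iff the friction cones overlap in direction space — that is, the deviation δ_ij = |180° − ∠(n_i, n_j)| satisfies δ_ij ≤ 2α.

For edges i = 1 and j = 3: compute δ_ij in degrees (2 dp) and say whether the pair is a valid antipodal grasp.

δ = 107.00°, invalid

α = atan 0.65 = 33.02°;  2α = 66.05°
edge 1: e_1 = (+0.44, -1.16);  n_1 = (-0.9350, -0.3547)
edge 3: e_3 = (+0.91, +0.06);  n_3 = (+0.0658, -0.9978)
∠(n_1, n_3) = 73.00°
δ = |180° − 73.00°| = 107.00°
107.00° > 2α = 66.05°  →  invalid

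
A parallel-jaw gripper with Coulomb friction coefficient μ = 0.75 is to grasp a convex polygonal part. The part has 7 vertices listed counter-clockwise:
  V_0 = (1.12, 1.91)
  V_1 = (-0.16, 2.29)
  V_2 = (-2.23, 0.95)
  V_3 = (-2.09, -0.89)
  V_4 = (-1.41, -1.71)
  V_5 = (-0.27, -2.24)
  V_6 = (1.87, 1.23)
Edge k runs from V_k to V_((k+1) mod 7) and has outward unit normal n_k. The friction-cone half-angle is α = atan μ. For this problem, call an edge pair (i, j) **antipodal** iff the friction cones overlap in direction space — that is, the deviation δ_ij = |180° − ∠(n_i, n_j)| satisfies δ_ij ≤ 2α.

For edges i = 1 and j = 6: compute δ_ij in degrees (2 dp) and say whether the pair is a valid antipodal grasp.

δ = 104.89°, invalid

α = atan 0.75 = 36.87°;  2α = 73.74°
edge 1: e_1 = (-2.07, -1.34);  n_1 = (-0.5434, +0.8395)
edge 6: e_6 = (-0.75, +0.68);  n_6 = (+0.6717, +0.7408)
∠(n_1, n_6) = 75.11°
δ = |180° − 75.11°| = 104.89°
104.89° > 2α = 73.74°  →  invalid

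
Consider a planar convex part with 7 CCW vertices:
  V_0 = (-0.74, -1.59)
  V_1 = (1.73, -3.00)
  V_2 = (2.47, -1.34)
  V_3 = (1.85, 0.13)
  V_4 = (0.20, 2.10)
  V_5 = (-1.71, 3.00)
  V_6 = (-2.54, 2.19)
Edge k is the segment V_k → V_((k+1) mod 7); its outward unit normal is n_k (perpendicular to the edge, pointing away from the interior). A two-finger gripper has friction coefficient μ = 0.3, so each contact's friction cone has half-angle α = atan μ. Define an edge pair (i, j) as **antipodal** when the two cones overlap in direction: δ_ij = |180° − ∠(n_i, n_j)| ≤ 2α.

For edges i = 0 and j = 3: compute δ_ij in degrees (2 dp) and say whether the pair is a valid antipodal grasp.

α = atan 0.3 = 16.70°;  2α = 33.40°
edge 0: e_0 = (+2.47, -1.41);  n_0 = (-0.4958, -0.8685)
edge 3: e_3 = (-1.65, +1.97);  n_3 = (+0.7666, +0.6421)
∠(n_0, n_3) = 159.67°
δ = |180° − 159.67°| = 20.33°
20.33° ≤ 2α = 33.40°  →  valid

δ = 20.33°, valid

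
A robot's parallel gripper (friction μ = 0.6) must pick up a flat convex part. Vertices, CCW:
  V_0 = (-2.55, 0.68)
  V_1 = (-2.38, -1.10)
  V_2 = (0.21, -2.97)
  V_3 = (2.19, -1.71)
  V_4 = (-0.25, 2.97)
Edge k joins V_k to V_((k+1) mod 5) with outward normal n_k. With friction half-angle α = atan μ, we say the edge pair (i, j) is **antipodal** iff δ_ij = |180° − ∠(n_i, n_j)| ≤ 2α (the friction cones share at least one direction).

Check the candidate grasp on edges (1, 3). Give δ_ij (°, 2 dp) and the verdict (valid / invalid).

δ = 26.63°, valid

α = atan 0.6 = 30.96°;  2α = 61.93°
edge 1: e_1 = (+2.59, -1.87);  n_1 = (-0.5854, -0.8108)
edge 3: e_3 = (-2.44, +4.68);  n_3 = (+0.8867, +0.4623)
∠(n_1, n_3) = 153.37°
δ = |180° − 153.37°| = 26.63°
26.63° ≤ 2α = 61.93°  →  valid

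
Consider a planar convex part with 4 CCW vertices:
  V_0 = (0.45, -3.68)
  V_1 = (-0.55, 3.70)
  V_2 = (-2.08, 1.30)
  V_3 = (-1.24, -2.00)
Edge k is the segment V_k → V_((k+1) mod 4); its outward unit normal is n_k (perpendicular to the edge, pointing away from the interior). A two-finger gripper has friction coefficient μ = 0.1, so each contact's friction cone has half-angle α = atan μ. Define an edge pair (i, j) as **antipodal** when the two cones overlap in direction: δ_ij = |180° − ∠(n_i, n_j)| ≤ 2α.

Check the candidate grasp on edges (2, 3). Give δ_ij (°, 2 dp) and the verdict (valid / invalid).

α = atan 0.1 = 5.71°;  2α = 11.42°
edge 2: e_2 = (+0.84, -3.30);  n_2 = (-0.9691, -0.2467)
edge 3: e_3 = (+1.69, -1.68);  n_3 = (-0.7050, -0.7092)
∠(n_2, n_3) = 30.89°
δ = |180° − 30.89°| = 149.11°
149.11° > 2α = 11.42°  →  invalid

δ = 149.11°, invalid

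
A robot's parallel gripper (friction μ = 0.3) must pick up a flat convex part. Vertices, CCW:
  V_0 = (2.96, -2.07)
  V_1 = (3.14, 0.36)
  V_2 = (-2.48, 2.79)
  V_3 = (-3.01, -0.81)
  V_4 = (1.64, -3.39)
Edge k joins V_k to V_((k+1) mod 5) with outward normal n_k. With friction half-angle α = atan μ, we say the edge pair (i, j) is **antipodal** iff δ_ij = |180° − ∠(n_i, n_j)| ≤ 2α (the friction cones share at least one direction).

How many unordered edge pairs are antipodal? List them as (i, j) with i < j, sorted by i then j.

α = atan 0.3 = 16.70°;  2α = 33.40°
n_0 = (+0.9973, -0.0739)
n_1 = (+0.3969, +0.9179)
n_2 = (-0.9893, +0.1457)
n_3 = (-0.4852, -0.8744)
n_4 = (+0.7071, -0.7071)
  (0,1): δ = 109.15°  ·
  (0,2): δ = 4.14°  ✓
  (0,3): δ = 65.21°  ·
  (0,4): δ = 139.24°  ·
  (1,2): δ = 74.99°  ·
  (1,3): δ = 5.64°  ✓
  (1,4): δ = 68.38°  ·
  (2,3): δ = 110.65°  ·
  (2,4): δ = 36.62°  ·
  (3,4): δ = 105.98°  ·
antipodal pairs: 2

count = 2; pairs: (0,2), (1,3)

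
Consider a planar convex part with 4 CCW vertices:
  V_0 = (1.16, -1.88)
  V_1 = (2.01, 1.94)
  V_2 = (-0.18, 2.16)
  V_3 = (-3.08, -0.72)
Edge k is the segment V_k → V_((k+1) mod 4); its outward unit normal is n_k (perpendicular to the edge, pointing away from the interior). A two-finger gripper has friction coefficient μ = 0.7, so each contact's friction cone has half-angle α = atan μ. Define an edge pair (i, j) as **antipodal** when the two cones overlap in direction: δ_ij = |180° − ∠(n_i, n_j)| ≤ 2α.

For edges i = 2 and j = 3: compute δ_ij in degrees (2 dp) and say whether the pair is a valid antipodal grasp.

δ = 60.10°, valid

α = atan 0.7 = 34.99°;  2α = 69.98°
edge 2: e_2 = (-2.90, -2.88);  n_2 = (-0.7047, +0.7095)
edge 3: e_3 = (+4.24, -1.16);  n_3 = (-0.2639, -0.9646)
∠(n_2, n_3) = 119.90°
δ = |180° − 119.90°| = 60.10°
60.10° ≤ 2α = 69.98°  →  valid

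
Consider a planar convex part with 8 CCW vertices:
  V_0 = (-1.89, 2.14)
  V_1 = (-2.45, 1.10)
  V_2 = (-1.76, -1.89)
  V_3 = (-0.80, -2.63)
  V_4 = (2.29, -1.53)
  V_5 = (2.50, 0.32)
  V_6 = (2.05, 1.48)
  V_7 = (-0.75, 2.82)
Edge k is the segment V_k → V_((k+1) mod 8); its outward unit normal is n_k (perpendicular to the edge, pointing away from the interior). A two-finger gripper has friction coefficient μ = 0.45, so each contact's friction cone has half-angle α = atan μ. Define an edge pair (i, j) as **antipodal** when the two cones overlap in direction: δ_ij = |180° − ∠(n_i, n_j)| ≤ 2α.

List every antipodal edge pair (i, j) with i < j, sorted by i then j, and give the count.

α = atan 0.45 = 24.23°;  2α = 48.46°
n_0 = (-0.8805, +0.4741)
n_1 = (-0.9744, -0.2249)
n_2 = (-0.6105, -0.7920)
n_3 = (+0.3354, -0.9421)
n_4 = (+0.9936, -0.1128)
n_5 = (+0.9323, +0.3617)
n_6 = (+0.4317, +0.9020)
n_7 = (-0.5123, +0.8588)
  (0,1): δ = 138.70°  ·
  (0,2): δ = 99.33°  ·
  (0,3): δ = 42.10°  ✓
  (0,4): δ = 21.82°  ✓
  (0,5): δ = 49.50°  ·
  (0,6): δ = 92.73°  ·
  (0,7): δ = 149.12°  ·
  (1,2): δ = 140.62°  ·
  (1,3): δ = 83.40°  ·
  (1,4): δ = 19.47°  ✓
  (1,5): δ = 8.21°  ✓
  (1,6): δ = 51.43°  ·
  (1,7): δ = 107.82°  ·
  (2,3): δ = 122.78°  ·
  (2,4): δ = 58.85°  ·
  (2,5): δ = 31.17°  ✓
  (2,6): δ = 12.05°  ✓
  (2,7): δ = 68.44°  ·
  (3,4): δ = 116.07°  ·
  (3,5): δ = 88.39°  ·
  (3,6): δ = 45.17°  ✓
  (3,7): δ = 11.22°  ✓
  (4,5): δ = 152.32°  ·
  (4,6): δ = 109.10°  ·
  (4,7): δ = 52.71°  ·
  (5,6): δ = 136.78°  ·
  (5,7): δ = 80.39°  ·
  (6,7): δ = 123.61°  ·
antipodal pairs: 8

count = 8; pairs: (0,3), (0,4), (1,4), (1,5), (2,5), (2,6), (3,6), (3,7)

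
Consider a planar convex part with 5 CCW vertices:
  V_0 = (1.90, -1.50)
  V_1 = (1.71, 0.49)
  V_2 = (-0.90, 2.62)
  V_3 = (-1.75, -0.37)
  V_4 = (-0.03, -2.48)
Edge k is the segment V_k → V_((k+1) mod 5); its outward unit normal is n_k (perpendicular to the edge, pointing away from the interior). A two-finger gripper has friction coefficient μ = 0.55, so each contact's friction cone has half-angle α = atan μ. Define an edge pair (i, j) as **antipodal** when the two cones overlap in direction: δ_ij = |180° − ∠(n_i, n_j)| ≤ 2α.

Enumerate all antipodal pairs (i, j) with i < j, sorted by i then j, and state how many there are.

count = 4; pairs: (0,2), (0,3), (1,3), (2,4)

α = atan 0.55 = 28.81°;  2α = 57.62°
n_0 = (+0.9955, +0.0950)
n_1 = (+0.6323, +0.7748)
n_2 = (-0.9619, +0.2734)
n_3 = (-0.7751, -0.6318)
n_4 = (+0.4527, -0.8916)
  (0,1): δ = 134.67°  ·
  (0,2): δ = 21.32°  ✓
  (0,3): δ = 33.73°  ✓
  (0,4): δ = 111.47°  ·
  (1,2): δ = 66.65°  ·
  (1,3): δ = 11.60°  ✓
  (1,4): δ = 66.14°  ·
  (2,3): δ = 124.94°  ·
  (2,4): δ = 47.21°  ✓
  (3,4): δ = 102.27°  ·
antipodal pairs: 4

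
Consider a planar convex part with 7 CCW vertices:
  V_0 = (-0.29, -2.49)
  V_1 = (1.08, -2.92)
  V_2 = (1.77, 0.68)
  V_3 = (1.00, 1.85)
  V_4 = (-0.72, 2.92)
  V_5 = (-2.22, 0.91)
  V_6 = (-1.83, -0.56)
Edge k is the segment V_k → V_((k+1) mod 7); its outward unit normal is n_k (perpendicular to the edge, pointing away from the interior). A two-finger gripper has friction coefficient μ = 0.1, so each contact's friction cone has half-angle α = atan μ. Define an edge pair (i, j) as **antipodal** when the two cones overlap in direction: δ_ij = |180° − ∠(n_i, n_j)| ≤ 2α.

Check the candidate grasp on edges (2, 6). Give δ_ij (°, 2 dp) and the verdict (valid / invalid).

α = atan 0.1 = 5.71°;  2α = 11.42°
edge 2: e_2 = (-0.77, +1.17);  n_2 = (+0.8353, +0.5497)
edge 6: e_6 = (+1.54, -1.93);  n_6 = (-0.7817, -0.6237)
∠(n_2, n_6) = 174.76°
δ = |180° − 174.76°| = 5.24°
5.24° ≤ 2α = 11.42°  →  valid

δ = 5.24°, valid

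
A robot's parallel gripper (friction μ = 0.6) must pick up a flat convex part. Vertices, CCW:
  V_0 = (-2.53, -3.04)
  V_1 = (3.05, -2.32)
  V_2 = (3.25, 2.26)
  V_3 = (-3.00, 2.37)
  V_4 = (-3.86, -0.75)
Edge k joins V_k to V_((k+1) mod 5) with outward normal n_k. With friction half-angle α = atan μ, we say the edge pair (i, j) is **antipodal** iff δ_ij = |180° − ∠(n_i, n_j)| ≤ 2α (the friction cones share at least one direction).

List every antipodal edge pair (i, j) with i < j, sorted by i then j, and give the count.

α = atan 0.6 = 30.96°;  2α = 61.93°
n_0 = (+0.1280, -0.9918)
n_1 = (+0.9990, -0.0436)
n_2 = (+0.0176, +0.9998)
n_3 = (-0.9640, +0.2657)
n_4 = (-0.8647, -0.5022)
  (0,1): δ = 99.85°  ·
  (0,2): δ = 8.36°  ✓
  (0,3): δ = 67.24°  ·
  (0,4): δ = 112.80°  ·
  (1,2): δ = 88.51°  ·
  (1,3): δ = 12.91°  ✓
  (1,4): δ = 32.65°  ✓
  (2,3): δ = 104.40°  ·
  (2,4): δ = 58.84°  ✓
  (3,4): δ = 134.44°  ·
antipodal pairs: 4

count = 4; pairs: (0,2), (1,3), (1,4), (2,4)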